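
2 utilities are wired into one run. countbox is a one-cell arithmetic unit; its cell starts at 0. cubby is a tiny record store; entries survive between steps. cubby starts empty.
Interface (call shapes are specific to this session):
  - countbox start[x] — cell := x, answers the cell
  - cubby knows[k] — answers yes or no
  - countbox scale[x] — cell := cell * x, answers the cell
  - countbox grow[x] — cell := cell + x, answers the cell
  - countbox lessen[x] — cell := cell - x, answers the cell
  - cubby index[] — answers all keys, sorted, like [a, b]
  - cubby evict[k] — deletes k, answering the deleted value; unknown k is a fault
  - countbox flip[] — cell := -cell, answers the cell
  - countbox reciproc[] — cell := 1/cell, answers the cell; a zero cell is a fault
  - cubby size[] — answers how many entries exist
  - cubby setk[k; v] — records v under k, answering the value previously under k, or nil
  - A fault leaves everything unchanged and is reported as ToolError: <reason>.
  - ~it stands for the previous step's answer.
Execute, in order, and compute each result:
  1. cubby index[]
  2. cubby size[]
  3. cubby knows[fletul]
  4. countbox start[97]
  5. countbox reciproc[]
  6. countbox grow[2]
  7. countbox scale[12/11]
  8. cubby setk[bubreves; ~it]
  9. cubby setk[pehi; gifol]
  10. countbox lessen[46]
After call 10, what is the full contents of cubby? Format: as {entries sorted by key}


// 1. cubby index() -> []
// 2. cubby size() -> 0
// 3. cubby knows(k→fletul) -> no
// 4. countbox start(x→97) -> 97
// 5. countbox reciproc() -> 1/97
// 6. countbox grow(x→2) -> 195/97
// 7. countbox scale(x→12/11) -> 2340/1067
// 8. cubby setk(k→bubreves, v→~it) -> nil
// 9. cubby setk(k→pehi, v→gifol) -> nil
// 10. countbox lessen(x→46) -> -46742/1067

Answer: {bubreves=2340/1067, pehi=gifol}


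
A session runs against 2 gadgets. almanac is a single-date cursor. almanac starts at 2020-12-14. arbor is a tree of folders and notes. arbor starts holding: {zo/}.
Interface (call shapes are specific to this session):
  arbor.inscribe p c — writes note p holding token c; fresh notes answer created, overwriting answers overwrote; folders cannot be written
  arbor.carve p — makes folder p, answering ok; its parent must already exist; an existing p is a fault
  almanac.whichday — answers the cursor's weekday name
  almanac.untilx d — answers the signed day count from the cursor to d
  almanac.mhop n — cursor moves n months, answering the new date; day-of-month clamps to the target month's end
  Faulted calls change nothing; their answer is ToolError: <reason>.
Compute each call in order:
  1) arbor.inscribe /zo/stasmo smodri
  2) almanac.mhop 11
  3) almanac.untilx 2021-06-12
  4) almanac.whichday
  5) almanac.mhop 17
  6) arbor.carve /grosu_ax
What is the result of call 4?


Answer: Sunday

Derivation:
# 1. arbor.inscribe(p: /zo/stasmo, c: smodri) -> created
# 2. almanac.mhop(n: 11) -> 2021-11-14
# 3. almanac.untilx(d: 2021-06-12) -> -155
# 4. almanac.whichday() -> Sunday
# 5. almanac.mhop(n: 17) -> 2023-04-14
# 6. arbor.carve(p: /grosu_ax) -> ok


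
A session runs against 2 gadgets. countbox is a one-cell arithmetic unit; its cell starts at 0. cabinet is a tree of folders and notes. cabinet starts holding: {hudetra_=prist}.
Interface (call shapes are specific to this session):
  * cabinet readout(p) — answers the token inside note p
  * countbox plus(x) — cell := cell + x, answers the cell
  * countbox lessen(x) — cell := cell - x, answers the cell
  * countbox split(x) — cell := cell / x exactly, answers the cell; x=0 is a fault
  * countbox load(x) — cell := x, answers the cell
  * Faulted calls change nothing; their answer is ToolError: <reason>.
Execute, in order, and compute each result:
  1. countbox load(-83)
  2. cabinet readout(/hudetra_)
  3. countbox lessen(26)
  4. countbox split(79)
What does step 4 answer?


Answer: -109/79

Derivation:
% countbox load -83
[out] -83
% cabinet readout /hudetra_
[out] prist
% countbox lessen 26
[out] -109
% countbox split 79
[out] -109/79


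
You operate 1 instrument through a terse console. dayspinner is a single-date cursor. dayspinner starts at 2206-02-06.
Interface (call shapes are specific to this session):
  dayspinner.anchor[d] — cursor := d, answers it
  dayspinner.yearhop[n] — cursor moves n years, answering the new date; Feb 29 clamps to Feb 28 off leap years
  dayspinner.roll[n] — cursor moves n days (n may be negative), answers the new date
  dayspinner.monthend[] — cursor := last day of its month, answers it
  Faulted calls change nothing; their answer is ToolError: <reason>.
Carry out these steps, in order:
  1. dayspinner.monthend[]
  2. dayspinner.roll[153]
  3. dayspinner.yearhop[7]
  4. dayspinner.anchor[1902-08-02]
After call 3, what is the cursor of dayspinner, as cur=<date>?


Answer: cur=2213-07-31

Derivation:
> dayspinner.monthend
:: 2206-02-28
> dayspinner.roll n: 153
:: 2206-07-31
> dayspinner.yearhop n: 7
:: 2213-07-31
> dayspinner.anchor d: 1902-08-02
:: 1902-08-02


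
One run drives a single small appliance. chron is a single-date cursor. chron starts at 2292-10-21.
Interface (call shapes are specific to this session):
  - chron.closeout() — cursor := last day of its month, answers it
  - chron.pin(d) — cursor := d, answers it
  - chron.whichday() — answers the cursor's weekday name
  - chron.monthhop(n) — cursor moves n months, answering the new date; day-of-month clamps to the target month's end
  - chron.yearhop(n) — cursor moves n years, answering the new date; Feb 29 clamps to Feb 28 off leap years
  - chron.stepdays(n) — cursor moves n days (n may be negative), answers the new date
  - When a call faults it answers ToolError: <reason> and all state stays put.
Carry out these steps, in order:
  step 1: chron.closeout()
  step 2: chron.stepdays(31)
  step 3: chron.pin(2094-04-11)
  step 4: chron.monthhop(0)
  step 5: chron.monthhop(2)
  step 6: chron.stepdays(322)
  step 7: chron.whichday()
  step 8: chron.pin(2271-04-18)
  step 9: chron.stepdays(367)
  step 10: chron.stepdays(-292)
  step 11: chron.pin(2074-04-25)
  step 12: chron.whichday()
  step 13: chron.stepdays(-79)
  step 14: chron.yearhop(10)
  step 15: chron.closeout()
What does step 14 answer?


Answer: 2084-02-05

Derivation:
$ chron.closeout
  2292-10-31
$ chron.stepdays n=31
  2292-12-01
$ chron.pin d=2094-04-11
  2094-04-11
$ chron.monthhop n=0
  2094-04-11
$ chron.monthhop n=2
  2094-06-11
$ chron.stepdays n=322
  2095-04-29
$ chron.whichday
  Friday
$ chron.pin d=2271-04-18
  2271-04-18
$ chron.stepdays n=367
  2272-04-19
$ chron.stepdays n=-292
  2271-07-02
$ chron.pin d=2074-04-25
  2074-04-25
$ chron.whichday
  Wednesday
$ chron.stepdays n=-79
  2074-02-05
$ chron.yearhop n=10
  2084-02-05
$ chron.closeout
  2084-02-29


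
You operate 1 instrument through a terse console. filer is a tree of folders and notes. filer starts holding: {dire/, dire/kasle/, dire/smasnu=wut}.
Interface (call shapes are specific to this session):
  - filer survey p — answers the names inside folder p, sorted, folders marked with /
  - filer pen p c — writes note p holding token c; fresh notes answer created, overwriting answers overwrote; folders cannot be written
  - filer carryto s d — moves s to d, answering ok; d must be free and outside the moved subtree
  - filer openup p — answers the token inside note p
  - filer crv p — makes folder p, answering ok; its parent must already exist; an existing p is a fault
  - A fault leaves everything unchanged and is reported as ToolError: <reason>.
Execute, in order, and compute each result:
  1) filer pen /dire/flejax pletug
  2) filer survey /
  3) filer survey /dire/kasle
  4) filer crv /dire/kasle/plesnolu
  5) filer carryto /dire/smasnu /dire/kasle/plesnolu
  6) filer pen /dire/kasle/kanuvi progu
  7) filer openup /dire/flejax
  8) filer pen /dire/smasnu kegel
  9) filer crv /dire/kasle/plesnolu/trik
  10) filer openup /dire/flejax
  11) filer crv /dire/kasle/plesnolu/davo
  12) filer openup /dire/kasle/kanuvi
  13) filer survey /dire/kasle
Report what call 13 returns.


I try filer pen on p: /dire/flejax, c: pletug, → created.
I invoke filer survey on p: /, and see [dire/].
Calling filer survey on p: /dire/kasle, yielding [].
I call filer crv on p: /dire/kasle/plesnolu, and observe ok.
I run filer carryto on s: /dire/smasnu, d: /dire/kasle/plesnolu, and get ToolError: exists.
I call filer pen on p: /dire/kasle/kanuvi, c: progu, and get created.
Invoking filer openup on p: /dire/flejax, and see pletug.
Then filer pen on p: /dire/smasnu, c: kegel, — result: overwrote.
I use filer crv on p: /dire/kasle/plesnolu/trik, — result: ok.
I use filer openup on p: /dire/flejax, → pletug.
I use filer crv on p: /dire/kasle/plesnolu/davo, — result: ok.
I run filer openup on p: /dire/kasle/kanuvi, — result: progu.
Next I call filer survey on p: /dire/kasle, and observe [kanuvi, plesnolu/].

Answer: [kanuvi, plesnolu/]


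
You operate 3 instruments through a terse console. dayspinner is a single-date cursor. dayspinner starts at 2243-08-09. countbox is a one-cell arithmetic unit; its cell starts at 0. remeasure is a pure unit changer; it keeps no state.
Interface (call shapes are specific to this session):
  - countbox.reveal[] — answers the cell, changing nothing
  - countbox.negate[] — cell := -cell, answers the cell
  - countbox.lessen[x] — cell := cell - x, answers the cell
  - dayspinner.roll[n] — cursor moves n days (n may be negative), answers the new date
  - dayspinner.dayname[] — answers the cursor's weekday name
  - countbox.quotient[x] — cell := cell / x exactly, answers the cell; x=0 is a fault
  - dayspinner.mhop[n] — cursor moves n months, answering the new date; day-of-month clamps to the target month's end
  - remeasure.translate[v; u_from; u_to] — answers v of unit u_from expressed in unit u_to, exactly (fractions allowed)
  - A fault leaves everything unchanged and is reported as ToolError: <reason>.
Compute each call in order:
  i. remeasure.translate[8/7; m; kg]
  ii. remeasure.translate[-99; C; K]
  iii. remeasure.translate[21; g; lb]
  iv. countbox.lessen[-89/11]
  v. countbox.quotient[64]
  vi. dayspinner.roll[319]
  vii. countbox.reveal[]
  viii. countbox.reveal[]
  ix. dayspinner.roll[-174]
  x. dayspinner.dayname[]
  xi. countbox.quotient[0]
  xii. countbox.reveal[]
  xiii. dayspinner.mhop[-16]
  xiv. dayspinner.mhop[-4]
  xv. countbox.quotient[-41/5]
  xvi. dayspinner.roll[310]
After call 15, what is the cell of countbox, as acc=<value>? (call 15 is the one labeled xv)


Next I call remeasure.translate on v→8/7, u_from→m, u_to→kg, which returns ToolError: incompatible units.
I call remeasure.translate on v→-99, u_from→C, u_to→K, yielding 3483/20.
Using remeasure.translate on v→21, u_from→g, u_to→lb, and get 300000/6479891.
Invoking countbox.lessen on x→-89/11, giving 89/11.
I call countbox.quotient on x→64, — result: 89/704.
Then dayspinner.roll on n→319, and observe 2244-06-23.
I call countbox.reveal(), → 89/704.
I invoke countbox.reveal(): 89/704.
Using dayspinner.roll on n→-174, which returns 2244-01-01.
Next I call dayspinner.dayname, and get Monday.
I invoke countbox.quotient on x→0, yielding ToolError: division by zero.
Then countbox.reveal(): 89/704.
Calling dayspinner.mhop on n→-16, — result: 2242-09-01.
Calling dayspinner.mhop on n→-4, and observe 2242-05-01.
Calling countbox.quotient on x→-41/5, and get -445/28864.
I call dayspinner.roll on n→310, yielding 2243-03-07.

Answer: acc=-445/28864


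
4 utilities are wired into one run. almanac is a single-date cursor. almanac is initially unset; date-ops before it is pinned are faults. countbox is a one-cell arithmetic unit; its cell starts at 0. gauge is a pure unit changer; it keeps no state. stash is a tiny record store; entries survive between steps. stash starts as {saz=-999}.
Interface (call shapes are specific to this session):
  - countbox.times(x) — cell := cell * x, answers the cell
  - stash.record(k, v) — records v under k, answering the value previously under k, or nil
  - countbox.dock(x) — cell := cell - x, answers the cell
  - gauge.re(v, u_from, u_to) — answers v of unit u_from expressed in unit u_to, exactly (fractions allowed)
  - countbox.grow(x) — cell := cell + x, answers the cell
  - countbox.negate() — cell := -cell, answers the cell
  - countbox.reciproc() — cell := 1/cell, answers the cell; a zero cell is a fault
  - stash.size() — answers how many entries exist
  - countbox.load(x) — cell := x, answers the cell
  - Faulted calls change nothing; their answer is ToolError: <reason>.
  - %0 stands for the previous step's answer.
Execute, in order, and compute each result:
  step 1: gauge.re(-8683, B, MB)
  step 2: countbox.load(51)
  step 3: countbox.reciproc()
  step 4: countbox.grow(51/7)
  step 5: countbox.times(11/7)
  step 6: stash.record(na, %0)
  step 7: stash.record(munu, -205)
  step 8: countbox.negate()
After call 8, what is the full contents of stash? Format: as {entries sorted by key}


Answer: {munu=-205, na=28688/2499, saz=-999}

Derivation:
I run gauge.re(-8683, B, MB), yielding -8683/1000000.
Next I call countbox.load(51), and observe 51.
I invoke countbox.reciproc(), — result: 1/51.
I use countbox.grow(51/7), and get 2608/357.
Now I run countbox.times(11/7), giving 28688/2499.
Using stash.record(na, %0), and get nil.
Now I run stash.record(munu, -205), yielding nil.
I invoke countbox.negate(), and see -28688/2499.


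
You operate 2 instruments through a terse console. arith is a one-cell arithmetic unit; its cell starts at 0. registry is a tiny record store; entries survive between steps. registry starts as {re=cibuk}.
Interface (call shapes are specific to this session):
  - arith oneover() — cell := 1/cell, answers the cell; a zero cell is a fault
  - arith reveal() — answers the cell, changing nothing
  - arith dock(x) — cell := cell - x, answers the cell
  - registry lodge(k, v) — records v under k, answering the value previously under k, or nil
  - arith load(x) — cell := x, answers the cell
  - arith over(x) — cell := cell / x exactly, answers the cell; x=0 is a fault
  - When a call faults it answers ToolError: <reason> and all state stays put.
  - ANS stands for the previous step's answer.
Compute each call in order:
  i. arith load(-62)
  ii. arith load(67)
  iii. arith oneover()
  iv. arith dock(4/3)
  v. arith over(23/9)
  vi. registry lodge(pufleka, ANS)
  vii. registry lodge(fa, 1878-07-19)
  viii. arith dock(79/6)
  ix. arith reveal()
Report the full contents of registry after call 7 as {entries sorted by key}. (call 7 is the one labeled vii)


[in] arith load -62
  -62
[in] arith load 67
  67
[in] arith oneover
  1/67
[in] arith dock 4/3
  -265/201
[in] arith over 23/9
  -795/1541
[in] registry lodge pufleka ANS
  nil
[in] registry lodge fa 1878-07-19
  nil
[in] arith dock 79/6
  -126509/9246
[in] arith reveal
  -126509/9246

Answer: {fa=1878-07-19, pufleka=-795/1541, re=cibuk}


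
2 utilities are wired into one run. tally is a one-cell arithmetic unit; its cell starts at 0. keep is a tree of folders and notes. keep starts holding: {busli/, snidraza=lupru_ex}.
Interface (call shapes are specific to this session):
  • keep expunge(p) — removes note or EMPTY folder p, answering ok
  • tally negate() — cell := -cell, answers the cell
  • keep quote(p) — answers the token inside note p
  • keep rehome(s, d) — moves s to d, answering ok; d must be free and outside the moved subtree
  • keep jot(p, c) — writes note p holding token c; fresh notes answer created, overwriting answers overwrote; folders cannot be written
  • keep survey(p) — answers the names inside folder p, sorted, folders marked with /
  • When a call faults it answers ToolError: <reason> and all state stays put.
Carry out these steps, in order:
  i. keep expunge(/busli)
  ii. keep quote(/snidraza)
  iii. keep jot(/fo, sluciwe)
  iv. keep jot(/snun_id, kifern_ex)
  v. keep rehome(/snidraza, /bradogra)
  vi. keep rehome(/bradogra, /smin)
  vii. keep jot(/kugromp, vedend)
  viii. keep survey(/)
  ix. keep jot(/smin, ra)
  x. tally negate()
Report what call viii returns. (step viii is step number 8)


Answer: [fo, kugromp, smin, snun_id]

Derivation:
Next I call keep expunge passing p: /busli: ok.
Now I run keep quote passing p: /snidraza, and see lupru_ex.
Using keep jot passing p: /fo, c: sluciwe, which returns created.
I try keep jot passing p: /snun_id, c: kifern_ex, and see created.
Next I call keep rehome passing s: /snidraza, d: /bradogra: ok.
Using keep rehome passing s: /bradogra, d: /smin, giving ok.
Then keep jot passing p: /kugromp, c: vedend, and get created.
Invoking keep survey passing p: /, giving [fo, kugromp, smin, snun_id].
Next I call keep jot passing p: /smin, c: ra: overwrote.
I try tally negate(), → 0.


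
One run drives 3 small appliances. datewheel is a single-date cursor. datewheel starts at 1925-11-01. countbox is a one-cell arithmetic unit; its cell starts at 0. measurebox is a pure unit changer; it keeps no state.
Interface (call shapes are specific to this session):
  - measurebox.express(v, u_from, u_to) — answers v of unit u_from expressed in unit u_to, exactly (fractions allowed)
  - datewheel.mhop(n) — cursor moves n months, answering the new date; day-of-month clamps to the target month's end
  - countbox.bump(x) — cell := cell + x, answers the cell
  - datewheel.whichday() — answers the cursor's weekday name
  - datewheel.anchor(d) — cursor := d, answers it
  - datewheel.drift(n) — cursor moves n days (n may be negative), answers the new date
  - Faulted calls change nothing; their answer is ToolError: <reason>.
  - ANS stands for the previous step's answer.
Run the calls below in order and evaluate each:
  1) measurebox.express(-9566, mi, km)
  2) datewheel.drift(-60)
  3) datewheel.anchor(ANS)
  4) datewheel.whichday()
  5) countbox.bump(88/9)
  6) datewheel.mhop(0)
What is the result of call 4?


Answer: Wednesday

Derivation:
CALL express[v='-9566'; u_from='mi'; u_to='km']
RET  -240546636/15625
CALL drift[n='-60']
RET  1925-09-02
CALL anchor[d='ANS']
RET  1925-09-02
CALL whichday[]
RET  Wednesday
CALL bump[x='88/9']
RET  88/9
CALL mhop[n='0']
RET  1925-09-02


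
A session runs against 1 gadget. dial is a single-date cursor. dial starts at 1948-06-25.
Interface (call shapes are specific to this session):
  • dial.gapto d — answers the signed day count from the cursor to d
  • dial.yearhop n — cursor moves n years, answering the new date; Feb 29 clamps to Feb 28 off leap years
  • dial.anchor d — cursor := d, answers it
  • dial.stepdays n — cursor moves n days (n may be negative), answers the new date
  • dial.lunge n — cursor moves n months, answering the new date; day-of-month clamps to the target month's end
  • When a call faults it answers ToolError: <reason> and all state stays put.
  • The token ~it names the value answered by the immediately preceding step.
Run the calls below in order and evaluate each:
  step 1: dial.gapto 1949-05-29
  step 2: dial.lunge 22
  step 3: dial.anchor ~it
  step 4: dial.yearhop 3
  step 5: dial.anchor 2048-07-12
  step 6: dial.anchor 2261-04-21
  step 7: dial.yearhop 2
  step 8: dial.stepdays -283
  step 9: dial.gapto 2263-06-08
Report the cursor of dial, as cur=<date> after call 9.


·→ dial.gapto(d: 1949-05-29)
·← 338
·→ dial.lunge(n: 22)
·← 1950-04-25
·→ dial.anchor(d: ~it)
·← 1950-04-25
·→ dial.yearhop(n: 3)
·← 1953-04-25
·→ dial.anchor(d: 2048-07-12)
·← 2048-07-12
·→ dial.anchor(d: 2261-04-21)
·← 2261-04-21
·→ dial.yearhop(n: 2)
·← 2263-04-21
·→ dial.stepdays(n: -283)
·← 2262-07-12
·→ dial.gapto(d: 2263-06-08)
·← 331

Answer: cur=2262-07-12


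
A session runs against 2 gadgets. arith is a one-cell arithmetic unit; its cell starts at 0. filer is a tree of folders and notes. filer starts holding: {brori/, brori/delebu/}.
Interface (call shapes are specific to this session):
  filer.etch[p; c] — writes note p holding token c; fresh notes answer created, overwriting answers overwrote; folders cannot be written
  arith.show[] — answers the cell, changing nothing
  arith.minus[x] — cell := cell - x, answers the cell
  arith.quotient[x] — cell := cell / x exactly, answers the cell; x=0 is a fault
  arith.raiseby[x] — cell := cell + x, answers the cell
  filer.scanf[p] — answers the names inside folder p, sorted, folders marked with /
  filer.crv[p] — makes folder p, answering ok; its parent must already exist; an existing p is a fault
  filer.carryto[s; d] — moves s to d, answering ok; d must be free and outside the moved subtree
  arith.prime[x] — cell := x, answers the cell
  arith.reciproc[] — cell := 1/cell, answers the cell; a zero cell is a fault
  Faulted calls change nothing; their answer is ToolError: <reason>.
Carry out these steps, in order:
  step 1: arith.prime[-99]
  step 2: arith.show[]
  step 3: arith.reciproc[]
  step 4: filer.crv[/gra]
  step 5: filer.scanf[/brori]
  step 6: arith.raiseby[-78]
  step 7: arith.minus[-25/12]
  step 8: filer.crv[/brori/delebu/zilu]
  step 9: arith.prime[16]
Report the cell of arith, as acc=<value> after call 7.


Answer: acc=-30067/396

Derivation:
~$ arith.prime x='-99'
[out] -99
~$ arith.show
[out] -99
~$ arith.reciproc
[out] -1/99
~$ filer.crv p='/gra'
[out] ok
~$ filer.scanf p='/brori'
[out] [delebu/]
~$ arith.raiseby x='-78'
[out] -7723/99
~$ arith.minus x='-25/12'
[out] -30067/396
~$ filer.crv p='/brori/delebu/zilu'
[out] ok
~$ arith.prime x='16'
[out] 16


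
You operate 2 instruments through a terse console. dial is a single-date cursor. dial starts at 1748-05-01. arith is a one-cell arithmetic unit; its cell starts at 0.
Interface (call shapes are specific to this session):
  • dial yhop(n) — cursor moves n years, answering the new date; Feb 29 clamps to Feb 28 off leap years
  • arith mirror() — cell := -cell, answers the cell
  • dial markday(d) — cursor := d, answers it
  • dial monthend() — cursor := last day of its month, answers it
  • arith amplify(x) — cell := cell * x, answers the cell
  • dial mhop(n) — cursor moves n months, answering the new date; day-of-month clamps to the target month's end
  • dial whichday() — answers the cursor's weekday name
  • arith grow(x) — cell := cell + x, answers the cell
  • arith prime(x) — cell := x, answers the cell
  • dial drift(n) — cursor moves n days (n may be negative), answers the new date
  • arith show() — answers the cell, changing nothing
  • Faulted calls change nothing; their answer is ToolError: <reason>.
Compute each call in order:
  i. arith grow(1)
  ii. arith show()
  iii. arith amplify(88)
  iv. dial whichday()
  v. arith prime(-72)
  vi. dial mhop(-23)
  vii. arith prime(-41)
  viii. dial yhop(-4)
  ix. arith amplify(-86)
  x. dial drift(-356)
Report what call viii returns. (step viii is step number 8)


Do: arith grow[x='1']
See: 1
Do: arith show[]
See: 1
Do: arith amplify[x='88']
See: 88
Do: dial whichday[]
See: Wednesday
Do: arith prime[x='-72']
See: -72
Do: dial mhop[n='-23']
See: 1746-06-01
Do: arith prime[x='-41']
See: -41
Do: dial yhop[n='-4']
See: 1742-06-01
Do: arith amplify[x='-86']
See: 3526
Do: dial drift[n='-356']
See: 1741-06-10

Answer: 1742-06-01


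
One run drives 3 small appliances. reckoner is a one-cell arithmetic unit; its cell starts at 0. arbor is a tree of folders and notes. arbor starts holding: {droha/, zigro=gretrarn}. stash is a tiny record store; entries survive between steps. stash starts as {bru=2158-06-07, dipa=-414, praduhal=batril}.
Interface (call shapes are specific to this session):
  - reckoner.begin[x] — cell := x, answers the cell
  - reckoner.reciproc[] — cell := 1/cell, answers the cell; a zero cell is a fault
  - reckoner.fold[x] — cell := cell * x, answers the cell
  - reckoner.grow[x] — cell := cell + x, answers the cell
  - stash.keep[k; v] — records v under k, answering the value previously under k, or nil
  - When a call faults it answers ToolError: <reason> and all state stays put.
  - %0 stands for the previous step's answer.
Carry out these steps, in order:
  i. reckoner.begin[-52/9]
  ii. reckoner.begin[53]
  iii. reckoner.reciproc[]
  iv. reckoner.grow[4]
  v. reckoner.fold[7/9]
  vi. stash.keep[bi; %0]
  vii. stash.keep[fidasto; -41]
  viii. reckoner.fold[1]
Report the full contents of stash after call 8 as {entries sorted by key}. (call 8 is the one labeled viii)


Answer: {bi=497/159, bru=2158-06-07, dipa=-414, fidasto=-41, praduhal=batril}

Derivation:
I invoke reckoner.begin on x=-52/9, and observe -52/9.
I run reckoner.begin on x=53, → 53.
I use reckoner.reciproc(), and observe 1/53.
I call reckoner.grow on x=4, giving 213/53.
Then reckoner.fold on x=7/9, which returns 497/159.
Next I call stash.keep on k=bi, v=%0, and observe nil.
Now I run stash.keep on k=fidasto, v=-41, → nil.
Calling reckoner.fold on x=1, → 497/159.


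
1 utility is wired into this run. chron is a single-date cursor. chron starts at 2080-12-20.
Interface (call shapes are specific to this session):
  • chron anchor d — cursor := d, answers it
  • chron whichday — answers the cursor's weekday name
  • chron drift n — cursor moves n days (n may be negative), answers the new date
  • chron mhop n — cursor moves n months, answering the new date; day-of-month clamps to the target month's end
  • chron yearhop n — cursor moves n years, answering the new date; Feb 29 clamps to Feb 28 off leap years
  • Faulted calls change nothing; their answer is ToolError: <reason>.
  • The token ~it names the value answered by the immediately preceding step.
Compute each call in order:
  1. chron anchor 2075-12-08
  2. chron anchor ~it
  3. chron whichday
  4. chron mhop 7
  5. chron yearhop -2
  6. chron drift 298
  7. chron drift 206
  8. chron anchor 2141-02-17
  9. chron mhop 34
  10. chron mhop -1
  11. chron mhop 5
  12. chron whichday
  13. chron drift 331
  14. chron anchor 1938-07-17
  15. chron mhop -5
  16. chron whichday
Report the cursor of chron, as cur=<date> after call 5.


Answer: cur=2074-07-08

Derivation:
Act: chron anchor[d: 2075-12-08]
Obs: 2075-12-08
Act: chron anchor[d: ~it]
Obs: 2075-12-08
Act: chron whichday[]
Obs: Sunday
Act: chron mhop[n: 7]
Obs: 2076-07-08
Act: chron yearhop[n: -2]
Obs: 2074-07-08
Act: chron drift[n: 298]
Obs: 2075-05-02
Act: chron drift[n: 206]
Obs: 2075-11-24
Act: chron anchor[d: 2141-02-17]
Obs: 2141-02-17
Act: chron mhop[n: 34]
Obs: 2143-12-17
Act: chron mhop[n: -1]
Obs: 2143-11-17
Act: chron mhop[n: 5]
Obs: 2144-04-17
Act: chron whichday[]
Obs: Friday
Act: chron drift[n: 331]
Obs: 2145-03-14
Act: chron anchor[d: 1938-07-17]
Obs: 1938-07-17
Act: chron mhop[n: -5]
Obs: 1938-02-17
Act: chron whichday[]
Obs: Thursday


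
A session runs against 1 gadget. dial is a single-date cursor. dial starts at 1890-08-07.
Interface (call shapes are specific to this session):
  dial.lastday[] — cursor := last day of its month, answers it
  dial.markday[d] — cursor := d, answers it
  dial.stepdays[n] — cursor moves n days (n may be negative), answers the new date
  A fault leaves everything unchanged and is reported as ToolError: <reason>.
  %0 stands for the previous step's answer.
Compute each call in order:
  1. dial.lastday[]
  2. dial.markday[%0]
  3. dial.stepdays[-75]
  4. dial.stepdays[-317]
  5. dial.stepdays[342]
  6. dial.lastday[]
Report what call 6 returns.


Step: lastday[]
Result: 1890-08-31
Step: markday[%0]
Result: 1890-08-31
Step: stepdays[-75]
Result: 1890-06-17
Step: stepdays[-317]
Result: 1889-08-04
Step: stepdays[342]
Result: 1890-07-12
Step: lastday[]
Result: 1890-07-31

Answer: 1890-07-31


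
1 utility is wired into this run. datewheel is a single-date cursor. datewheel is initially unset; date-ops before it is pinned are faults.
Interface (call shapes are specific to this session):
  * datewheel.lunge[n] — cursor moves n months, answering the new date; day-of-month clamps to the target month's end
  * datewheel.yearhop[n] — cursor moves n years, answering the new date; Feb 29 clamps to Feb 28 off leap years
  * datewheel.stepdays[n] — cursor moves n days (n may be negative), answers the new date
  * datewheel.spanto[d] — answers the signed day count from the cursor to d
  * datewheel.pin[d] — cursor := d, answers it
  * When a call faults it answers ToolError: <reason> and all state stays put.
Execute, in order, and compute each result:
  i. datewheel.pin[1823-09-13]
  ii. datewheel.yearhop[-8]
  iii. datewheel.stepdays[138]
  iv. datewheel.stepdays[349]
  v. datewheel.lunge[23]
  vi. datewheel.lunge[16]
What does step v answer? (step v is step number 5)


I run datewheel.pin on d=1823-09-13, and observe 1823-09-13.
I call datewheel.yearhop on n=-8, and observe 1815-09-13.
I use datewheel.stepdays on n=138, and see 1816-01-29.
Now I run datewheel.stepdays on n=349, and observe 1817-01-12.
Using datewheel.lunge on n=23, which returns 1818-12-12.
Now I run datewheel.lunge on n=16: 1820-04-12.

Answer: 1818-12-12


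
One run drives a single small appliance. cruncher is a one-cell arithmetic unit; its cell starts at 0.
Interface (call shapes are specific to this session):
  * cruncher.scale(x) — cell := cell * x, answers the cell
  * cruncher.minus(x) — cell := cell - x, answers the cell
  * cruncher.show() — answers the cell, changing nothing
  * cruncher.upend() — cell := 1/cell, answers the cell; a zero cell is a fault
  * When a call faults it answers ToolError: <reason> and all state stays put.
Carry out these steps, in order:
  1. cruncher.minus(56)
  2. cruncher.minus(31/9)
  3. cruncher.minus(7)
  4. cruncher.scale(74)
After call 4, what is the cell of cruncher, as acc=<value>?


Now I run cruncher.minus passing x: 56, — result: -56.
I call cruncher.minus passing x: 31/9, which returns -535/9.
I invoke cruncher.minus passing x: 7, — result: -598/9.
Then cruncher.scale passing x: 74, yielding -44252/9.

Answer: acc=-44252/9


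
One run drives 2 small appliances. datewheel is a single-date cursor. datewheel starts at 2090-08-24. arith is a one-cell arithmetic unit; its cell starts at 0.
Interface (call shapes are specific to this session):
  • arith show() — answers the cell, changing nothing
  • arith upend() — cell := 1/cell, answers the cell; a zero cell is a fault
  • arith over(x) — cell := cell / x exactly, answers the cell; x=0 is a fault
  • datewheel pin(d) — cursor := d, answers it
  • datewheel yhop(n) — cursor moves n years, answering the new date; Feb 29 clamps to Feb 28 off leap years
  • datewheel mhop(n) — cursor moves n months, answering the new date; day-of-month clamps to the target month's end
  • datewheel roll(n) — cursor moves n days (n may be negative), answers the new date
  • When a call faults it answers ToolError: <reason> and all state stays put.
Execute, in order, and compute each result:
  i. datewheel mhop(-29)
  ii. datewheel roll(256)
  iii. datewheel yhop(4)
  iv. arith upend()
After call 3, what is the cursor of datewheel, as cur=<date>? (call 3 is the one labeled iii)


Answer: cur=2092-12-05

Derivation:
$ datewheel mhop -29
= 2088-03-24
$ datewheel roll 256
= 2088-12-05
$ datewheel yhop 4
= 2092-12-05
$ arith upend
= ToolError: reciprocal of zero


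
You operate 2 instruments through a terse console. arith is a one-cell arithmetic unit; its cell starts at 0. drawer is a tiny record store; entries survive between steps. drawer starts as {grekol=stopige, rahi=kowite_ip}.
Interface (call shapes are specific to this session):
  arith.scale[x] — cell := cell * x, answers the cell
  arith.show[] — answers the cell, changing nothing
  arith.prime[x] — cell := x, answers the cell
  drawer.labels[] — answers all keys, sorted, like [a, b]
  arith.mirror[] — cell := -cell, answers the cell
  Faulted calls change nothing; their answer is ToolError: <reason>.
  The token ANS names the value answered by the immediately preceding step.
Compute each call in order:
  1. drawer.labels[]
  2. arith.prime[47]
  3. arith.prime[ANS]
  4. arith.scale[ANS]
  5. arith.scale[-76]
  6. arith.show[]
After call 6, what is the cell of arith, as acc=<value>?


% labels
[out] [grekol, rahi]
% prime x→47
[out] 47
% prime x→ANS
[out] 47
% scale x→ANS
[out] 2209
% scale x→-76
[out] -167884
% show
[out] -167884

Answer: acc=-167884


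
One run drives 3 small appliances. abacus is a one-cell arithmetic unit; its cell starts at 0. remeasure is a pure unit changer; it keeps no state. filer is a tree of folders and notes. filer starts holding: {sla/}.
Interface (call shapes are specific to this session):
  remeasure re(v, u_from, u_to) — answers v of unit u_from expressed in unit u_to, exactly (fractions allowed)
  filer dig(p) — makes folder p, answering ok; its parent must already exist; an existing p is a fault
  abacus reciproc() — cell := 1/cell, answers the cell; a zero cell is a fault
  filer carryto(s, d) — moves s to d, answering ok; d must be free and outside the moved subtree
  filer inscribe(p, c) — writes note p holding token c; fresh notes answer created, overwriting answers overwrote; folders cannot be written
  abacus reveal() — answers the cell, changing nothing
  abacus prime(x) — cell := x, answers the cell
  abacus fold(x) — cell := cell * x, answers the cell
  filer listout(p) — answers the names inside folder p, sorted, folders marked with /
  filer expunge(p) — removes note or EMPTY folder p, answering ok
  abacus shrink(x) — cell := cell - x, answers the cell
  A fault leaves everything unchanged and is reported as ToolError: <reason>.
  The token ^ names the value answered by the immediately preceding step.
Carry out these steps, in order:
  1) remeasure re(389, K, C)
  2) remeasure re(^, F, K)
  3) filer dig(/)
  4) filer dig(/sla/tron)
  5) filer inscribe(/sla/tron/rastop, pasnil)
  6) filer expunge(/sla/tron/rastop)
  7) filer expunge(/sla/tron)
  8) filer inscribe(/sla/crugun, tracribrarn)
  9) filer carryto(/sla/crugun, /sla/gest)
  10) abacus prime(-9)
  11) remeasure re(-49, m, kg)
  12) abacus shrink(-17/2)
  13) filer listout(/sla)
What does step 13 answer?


-> remeasure re(389, K, C)
<- 2317/20
-> remeasure re(^, F, K)
<- 4796/15
-> filer dig(/)
<- ToolError: exists
-> filer dig(/sla/tron)
<- ok
-> filer inscribe(/sla/tron/rastop, pasnil)
<- created
-> filer expunge(/sla/tron/rastop)
<- ok
-> filer expunge(/sla/tron)
<- ok
-> filer inscribe(/sla/crugun, tracribrarn)
<- created
-> filer carryto(/sla/crugun, /sla/gest)
<- ok
-> abacus prime(-9)
<- -9
-> remeasure re(-49, m, kg)
<- ToolError: incompatible units
-> abacus shrink(-17/2)
<- -1/2
-> filer listout(/sla)
<- [gest]

Answer: [gest]


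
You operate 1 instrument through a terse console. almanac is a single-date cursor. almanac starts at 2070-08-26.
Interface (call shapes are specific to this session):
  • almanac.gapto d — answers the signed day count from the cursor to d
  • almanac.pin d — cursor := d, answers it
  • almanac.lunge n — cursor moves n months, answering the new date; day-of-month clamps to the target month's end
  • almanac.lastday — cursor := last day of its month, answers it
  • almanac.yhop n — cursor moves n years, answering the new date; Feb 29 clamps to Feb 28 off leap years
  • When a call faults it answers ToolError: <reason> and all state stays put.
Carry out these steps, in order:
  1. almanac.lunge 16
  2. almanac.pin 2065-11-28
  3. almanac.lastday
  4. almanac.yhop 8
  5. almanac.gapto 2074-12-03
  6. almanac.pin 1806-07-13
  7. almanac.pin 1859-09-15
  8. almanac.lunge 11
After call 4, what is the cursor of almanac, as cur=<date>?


Answer: cur=2073-11-30

Derivation:
% lunge n: 16
[out] 2071-12-26
% pin d: 2065-11-28
[out] 2065-11-28
% lastday
[out] 2065-11-30
% yhop n: 8
[out] 2073-11-30
% gapto d: 2074-12-03
[out] 368
% pin d: 1806-07-13
[out] 1806-07-13
% pin d: 1859-09-15
[out] 1859-09-15
% lunge n: 11
[out] 1860-08-15


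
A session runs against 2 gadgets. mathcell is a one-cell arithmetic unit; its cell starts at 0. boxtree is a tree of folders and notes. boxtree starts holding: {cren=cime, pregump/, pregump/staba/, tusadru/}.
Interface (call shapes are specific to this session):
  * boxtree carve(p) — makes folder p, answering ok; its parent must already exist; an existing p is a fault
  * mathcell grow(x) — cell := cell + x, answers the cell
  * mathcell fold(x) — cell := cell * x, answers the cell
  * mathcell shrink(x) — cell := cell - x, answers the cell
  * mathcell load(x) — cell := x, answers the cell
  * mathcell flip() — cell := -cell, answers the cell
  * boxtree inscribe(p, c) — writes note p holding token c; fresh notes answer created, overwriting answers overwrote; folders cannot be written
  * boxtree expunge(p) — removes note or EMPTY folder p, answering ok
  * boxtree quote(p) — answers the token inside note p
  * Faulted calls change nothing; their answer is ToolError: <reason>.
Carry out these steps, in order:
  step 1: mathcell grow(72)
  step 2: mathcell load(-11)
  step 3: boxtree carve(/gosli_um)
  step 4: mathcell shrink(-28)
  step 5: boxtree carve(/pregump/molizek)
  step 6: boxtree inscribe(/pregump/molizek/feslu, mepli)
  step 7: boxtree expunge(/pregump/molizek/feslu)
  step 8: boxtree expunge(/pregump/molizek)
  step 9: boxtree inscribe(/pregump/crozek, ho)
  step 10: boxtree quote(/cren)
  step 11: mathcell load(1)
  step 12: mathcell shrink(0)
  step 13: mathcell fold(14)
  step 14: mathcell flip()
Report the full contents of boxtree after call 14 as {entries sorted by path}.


Answer: {cren=cime, gosli_um/, pregump/, pregump/crozek=ho, pregump/staba/, tusadru/}

Derivation:
~$ mathcell grow x='72'
  72
~$ mathcell load x='-11'
  -11
~$ boxtree carve p='/gosli_um'
  ok
~$ mathcell shrink x='-28'
  17
~$ boxtree carve p='/pregump/molizek'
  ok
~$ boxtree inscribe p='/pregump/molizek/feslu' c='mepli'
  created
~$ boxtree expunge p='/pregump/molizek/feslu'
  ok
~$ boxtree expunge p='/pregump/molizek'
  ok
~$ boxtree inscribe p='/pregump/crozek' c='ho'
  created
~$ boxtree quote p='/cren'
  cime
~$ mathcell load x='1'
  1
~$ mathcell shrink x='0'
  1
~$ mathcell fold x='14'
  14
~$ mathcell flip
  -14


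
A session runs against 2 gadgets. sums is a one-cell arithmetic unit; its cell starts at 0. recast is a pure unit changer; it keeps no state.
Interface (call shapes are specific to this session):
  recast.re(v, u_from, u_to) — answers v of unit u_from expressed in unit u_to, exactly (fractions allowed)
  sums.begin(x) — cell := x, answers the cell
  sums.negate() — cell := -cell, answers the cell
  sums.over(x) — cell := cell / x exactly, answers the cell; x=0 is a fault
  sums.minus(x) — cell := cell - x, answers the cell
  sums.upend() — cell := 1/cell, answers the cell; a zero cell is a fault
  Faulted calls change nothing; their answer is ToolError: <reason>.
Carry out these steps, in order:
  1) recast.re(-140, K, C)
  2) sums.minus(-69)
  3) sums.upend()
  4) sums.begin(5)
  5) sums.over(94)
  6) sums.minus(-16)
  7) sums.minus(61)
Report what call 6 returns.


I invoke recast.re using -140, K, C, → -8263/20.
Calling sums.minus using -69, giving 69.
Using sums.upend(), and see 1/69.
Using sums.begin using 5, → 5.
I use sums.over using 94, — result: 5/94.
I call sums.minus using -16, which returns 1509/94.
Next I call sums.minus using 61: -4225/94.

Answer: 1509/94


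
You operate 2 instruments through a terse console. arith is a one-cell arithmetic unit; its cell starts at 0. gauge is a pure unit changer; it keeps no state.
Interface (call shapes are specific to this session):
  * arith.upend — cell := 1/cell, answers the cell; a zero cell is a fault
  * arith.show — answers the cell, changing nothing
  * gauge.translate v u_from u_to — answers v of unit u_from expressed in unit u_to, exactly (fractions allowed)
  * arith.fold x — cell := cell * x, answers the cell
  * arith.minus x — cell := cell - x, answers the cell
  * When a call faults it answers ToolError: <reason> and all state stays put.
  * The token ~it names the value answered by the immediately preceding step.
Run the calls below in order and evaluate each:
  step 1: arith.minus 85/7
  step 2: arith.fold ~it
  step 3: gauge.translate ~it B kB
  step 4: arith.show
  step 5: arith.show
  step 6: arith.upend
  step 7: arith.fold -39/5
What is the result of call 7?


Answer: -1911/36125

Derivation:
! minus(x→85/7) ~> -85/7
! fold(x→~it) ~> 7225/49
! translate(v→~it, u_from→B, u_to→kB) ~> 289/1960
! show() ~> 7225/49
! show() ~> 7225/49
! upend() ~> 49/7225
! fold(x→-39/5) ~> -1911/36125
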